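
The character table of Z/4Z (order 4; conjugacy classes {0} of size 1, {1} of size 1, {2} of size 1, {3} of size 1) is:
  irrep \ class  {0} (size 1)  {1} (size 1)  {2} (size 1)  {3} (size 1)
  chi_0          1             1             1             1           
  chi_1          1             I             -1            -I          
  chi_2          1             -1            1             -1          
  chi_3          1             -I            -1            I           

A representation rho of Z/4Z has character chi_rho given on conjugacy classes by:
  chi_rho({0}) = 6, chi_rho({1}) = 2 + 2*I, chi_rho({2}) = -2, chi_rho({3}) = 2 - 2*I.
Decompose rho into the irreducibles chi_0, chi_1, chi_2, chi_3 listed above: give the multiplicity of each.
Multiplicities: chi_0: 2, chi_1: 3, chi_2: 0, chi_3: 1.

Explanation: Use <chi_rho, chi> = (1/|G|) sum_C |C| * chi_rho(C) * conj(chi(C)) with |G| = 4 for each irreducible chi in the table:
  <chi_rho, chi_0> = (1/4)[1*(6)*conj(1) + 1*(2 + 2*I)*conj(1) + 1*(-2)*conj(1) + 1*(2 - 2*I)*conj(1)]
      = (1/4)[(6) + (2 + 2*I) + (-2) + (2 - 2*I)] = 8/4 = 2
  <chi_rho, chi_1> = (1/4)[1*(6)*conj(1) + 1*(2 + 2*I)*conj(I) + 1*(-2)*conj(-1) + 1*(2 - 2*I)*conj(-I)]
      = (1/4)[(6) + (2 - 2*I) + (2) + (2 + 2*I)] = 12/4 = 3
  <chi_rho, chi_2> = (1/4)[1*(6)*conj(1) + 1*(2 + 2*I)*conj(-1) + 1*(-2)*conj(1) + 1*(2 - 2*I)*conj(-1)]
      = (1/4)[(6) + (-2 - 2*I) + (-2) + (-2 + 2*I)] = 0/4 = 0
  <chi_rho, chi_3> = (1/4)[1*(6)*conj(1) + 1*(2 + 2*I)*conj(-I) + 1*(-2)*conj(-1) + 1*(2 - 2*I)*conj(I)]
      = (1/4)[(6) + (-2 + 2*I) + (2) + (-2 - 2*I)] = 4/4 = 1
(Exp terms are combined using exp(i*s)*conj(exp(i*t)) = exp(i*(s-t)), and sums of them are collapsed using the identity that for every m > 1 the m distinct m-th roots of unity sum to 0, e.g. 1 + exp(2*I*pi/3) + exp(-2*I*pi/3) = 0.)
Dimension check: dim(rho) = sum (mult * dim) = 2*1 + 3*1 + 0*1 + 1*1 = 6 = chi_rho(e) = 6.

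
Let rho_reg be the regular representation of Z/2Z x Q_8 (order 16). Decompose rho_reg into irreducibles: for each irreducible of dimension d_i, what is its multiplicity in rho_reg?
Each irreducible V_i of dimension d_i appears with multiplicity d_i, i.e. rho_reg = (direct sum over all irreducibles V_i) d_i V_i. The irreducible dimensions for Z/2Z x Q_8 are 1, 1, 1, 1, 1, 1, 1, 1, 2, 2: 8 irreducibles of dimension 1, each with multiplicity 1; 2 irreducibles of dimension 2, each with multiplicity 2. Total dimension 8*1*1 + 2*2*2 = 16 = |G|.

Justification: General theorem: in the regular representation of a finite group G, each irreducible appears with multiplicity equal to its dimension. Check: dim(rho_reg) = sum d_i^2 = 1 + 1 + 1 + 1 + 1 + 1 + 1 + 1 + 4 + 4 = 16 = |G|.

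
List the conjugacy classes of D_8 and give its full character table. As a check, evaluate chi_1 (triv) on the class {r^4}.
Conjugacy classes: {e} of size 1, {r^4} of size 1, {r^1, r^7} of size 2, {r^2, r^6} of size 2, {r^3, r^5} of size 2, {s, sr^2, ...} of size 4, {sr, sr^3, ...} of size 4.
Character table:
  irrep \ class              {e} (size 1)  {r^4} (size 1)  {r^1, r^7} (size 2)  {r^2, r^6} (size 2)  {r^3, r^5} (size 2)  {s, sr^2, ...} (size 4)  {sr, sr^3, ...} (size 4)
  chi_1 (triv)               1             1               1                    1                    1                    1                        1                       
  chi_2 (sign: r->1, s->-1)  1             1               1                    1                    1                    -1                       -1                      
  chi_3 (r->-1, s->1)        1             1               -1                   1                    -1                   1                        -1                      
  chi_4 (r->-1, s->-1)       1             1               -1                   1                    -1                   -1                       1                       
  chi_5 (2d, j=1)            2             -2              sqrt(2)              0                    -sqrt(2)             0                        0                       
  chi_6 (2d, j=2)            2             2               0                    -2                   0                    0                        0                       
  chi_7 (2d, j=3)            2             -2              -sqrt(2)             0                    sqrt(2)              0                        0                       

Spot check: chi_1 (triv) on {r^4} = 1.

Derivation: D_8 has order 2*8 = 16 with 7 conjugacy classes, hence 7 irreducibles. Sum of squared dims 1 + 1 + 1 + 1 + 4 + 4 + 4 = 16 = |G|. Linear characters come from the abelianisation; the 2-dimensional irreps have character r^k -> 2*cos(2*pi*j*k/8), reflections -> 0.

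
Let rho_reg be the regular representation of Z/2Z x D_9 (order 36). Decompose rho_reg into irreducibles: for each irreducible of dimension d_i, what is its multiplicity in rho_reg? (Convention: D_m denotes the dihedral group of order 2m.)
Each irreducible V_i of dimension d_i appears with multiplicity d_i, i.e. rho_reg = (direct sum over all irreducibles V_i) d_i V_i. The irreducible dimensions for Z/2Z x D_9 are 1, 1, 1, 1, 2, 2, 2, 2, 2, 2, 2, 2: 4 irreducibles of dimension 1, each with multiplicity 1; 8 irreducibles of dimension 2, each with multiplicity 2. Total dimension 4*1*1 + 8*2*2 = 36 = |G|.

Justification: General theorem: in the regular representation of a finite group G, each irreducible appears with multiplicity equal to its dimension. Check: dim(rho_reg) = sum d_i^2 = 1 + 1 + 1 + 1 + 4 + 4 + 4 + 4 + 4 + 4 + 4 + 4 = 36 = |G|.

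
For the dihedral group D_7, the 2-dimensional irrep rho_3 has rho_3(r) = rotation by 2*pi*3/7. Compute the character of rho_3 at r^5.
chi_{rho_3}(r^5) = 2*cos(2*pi*3*5/7) = 2*cos(30*pi/7)

Justification: rho_3(r^5) is rotation by angle 2*pi*3*5/7, whose trace is 2*cos(2*pi*3*5/7) = 2*cos(30*pi/7).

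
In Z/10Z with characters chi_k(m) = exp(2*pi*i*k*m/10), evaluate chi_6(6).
chi_6(6) = zeta_10^36 = exp(-4*I*pi/5)

Proof sketch: chi_6(6) = zeta_10^(6*6) = zeta_10^36. Since zeta_10^10 = 1, this equals zeta_10^6 = exp(2*pi*i*6/10) = exp(-4*I*pi/5).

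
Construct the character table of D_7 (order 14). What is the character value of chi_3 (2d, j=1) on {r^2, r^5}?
Conjugacy classes: {e} of size 1, {r^1, r^6} of size 2, {r^2, r^5} of size 2, {r^3, r^4} of size 2, {s, sr, ..., sr^6} of size 7.
Character table:
  irrep \ class              {e} (size 1)  {r^1, r^6} (size 2)  {r^2, r^5} (size 2)  {r^3, r^4} (size 2)  {s, sr, ..., sr^6} (size 7)
  chi_1 (triv)               1             1                    1                    1                    1                          
  chi_2 (sign: r->1, s->-1)  1             1                    1                    1                    -1                         
  chi_3 (2d, j=1)            2             2*cos(2*pi/7)        -2*cos(3*pi/7)       -2*cos(pi/7)         0                          
  chi_4 (2d, j=2)            2             -2*cos(3*pi/7)       -2*cos(pi/7)         2*cos(2*pi/7)        0                          
  chi_5 (2d, j=3)            2             -2*cos(pi/7)         2*cos(2*pi/7)        -2*cos(3*pi/7)       0                          

Spot check: chi_3 (2d, j=1) on {r^2, r^5} = -2*cos(3*pi/7).

Reasoning: D_7 has order 2*7 = 14 with 5 conjugacy classes, hence 5 irreducibles. Sum of squared dims 1 + 1 + 4 + 4 + 4 = 14 = |G|. Linear characters come from the abelianisation; the 2-dimensional irreps have character r^k -> 2*cos(2*pi*j*k/7), reflections -> 0.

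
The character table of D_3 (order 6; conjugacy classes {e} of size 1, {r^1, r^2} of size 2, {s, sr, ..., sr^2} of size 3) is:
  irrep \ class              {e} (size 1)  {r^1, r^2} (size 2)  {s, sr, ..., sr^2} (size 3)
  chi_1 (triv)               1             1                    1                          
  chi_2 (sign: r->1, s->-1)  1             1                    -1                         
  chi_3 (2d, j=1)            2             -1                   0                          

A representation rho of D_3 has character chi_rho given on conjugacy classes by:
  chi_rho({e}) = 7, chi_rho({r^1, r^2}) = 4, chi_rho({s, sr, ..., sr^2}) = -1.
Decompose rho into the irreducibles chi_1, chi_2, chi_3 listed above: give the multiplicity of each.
Multiplicities: chi_1: 2, chi_2: 3, chi_3: 1.

Why: Use <chi_rho, chi> = (1/|G|) sum_C |C| * chi_rho(C) * conj(chi(C)) with |G| = 6 for each irreducible chi in the table:
  <chi_rho, chi_1> = (1/6)[1*(7)*conj(1) + 2*(4)*conj(1) + 3*(-1)*conj(1)]
      = (1/6)[(7) + (8) + (-3)] = 12/6 = 2
  <chi_rho, chi_2> = (1/6)[1*(7)*conj(1) + 2*(4)*conj(1) + 3*(-1)*conj(-1)]
      = (1/6)[(7) + (8) + (3)] = 18/6 = 3
  <chi_rho, chi_3> = (1/6)[1*(7)*conj(2) + 2*(4)*conj(-1) + 3*(-1)*conj(0)]
      = (1/6)[(14) + (-8) + (0)] = 6/6 = 1
Dimension check: dim(rho) = sum (mult * dim) = 2*1 + 3*1 + 1*2 = 7 = chi_rho(e) = 7.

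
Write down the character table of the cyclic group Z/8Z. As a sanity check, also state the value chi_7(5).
Character table of Z/8Z (irreps indexed chi_0,...,chi_7 with chi_k(m) = zeta_8^(k*m), zeta_8 = exp(2*pi*i/8)):
  irrep \ class  {0} (size 1)  {1} (size 1)    {2} (size 1)  {3} (size 1)    {4} (size 1)  {5} (size 1)    {6} (size 1)  {7} (size 1)  
  chi_0          1             1               1             1               1             1               1             1             
  chi_1          1             exp(I*pi/4)     I             exp(3*I*pi/4)   -1            exp(-3*I*pi/4)  -I            exp(-I*pi/4)  
  chi_2          1             I               -1            -I              1             I               -1            -I            
  chi_3          1             exp(3*I*pi/4)   -I            exp(I*pi/4)     -1            exp(-I*pi/4)    I             exp(-3*I*pi/4)
  chi_4          1             -1              1             -1              1             -1              1             -1            
  chi_5          1             exp(-3*I*pi/4)  I             exp(-I*pi/4)    -1            exp(I*pi/4)     -I            exp(3*I*pi/4) 
  chi_6          1             -I              -1            I               1             -I              -1            I             
  chi_7          1             exp(-I*pi/4)    -I            exp(-3*I*pi/4)  -1            exp(3*I*pi/4)   I             exp(I*pi/4)   

Spot check: chi_7(5) = zeta_8^(7*5) = zeta_8^35 = exp(3*I*pi/4).

Explanation: Z/8Z is abelian, so all 8 irreducible complex representations are 1-dimensional. They are given by chi_k(m) = zeta_8^(k*m) for k = 0,...,7. Row orthogonality: sum_m chi_k(m) conj(chi_l(m)) = 8 * [k = l].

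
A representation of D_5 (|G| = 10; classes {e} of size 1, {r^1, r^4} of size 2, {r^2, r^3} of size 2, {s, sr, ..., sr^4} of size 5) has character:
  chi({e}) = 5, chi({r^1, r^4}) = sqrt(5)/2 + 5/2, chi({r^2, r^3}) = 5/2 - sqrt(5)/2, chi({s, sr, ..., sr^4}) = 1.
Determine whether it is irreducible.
Not irreducible (reducible): <chi, chi> = 6 > 1.

Working: <chi, chi> = (1/|G|) sum_C |C| * |chi(C)|^2 = (1/10)[1*|5|^2 + 2*|sqrt(5)/2 + 5/2|^2 + 2*|5/2 - sqrt(5)/2|^2 + 5*|1|^2]
  = (1/10)[(25) + (5*sqrt(5) + 15) + (15 - 5*sqrt(5)) + (5)] = 60/10 = 6.
A character is irreducible iff <chi, chi> = 1, so this representation is reducible.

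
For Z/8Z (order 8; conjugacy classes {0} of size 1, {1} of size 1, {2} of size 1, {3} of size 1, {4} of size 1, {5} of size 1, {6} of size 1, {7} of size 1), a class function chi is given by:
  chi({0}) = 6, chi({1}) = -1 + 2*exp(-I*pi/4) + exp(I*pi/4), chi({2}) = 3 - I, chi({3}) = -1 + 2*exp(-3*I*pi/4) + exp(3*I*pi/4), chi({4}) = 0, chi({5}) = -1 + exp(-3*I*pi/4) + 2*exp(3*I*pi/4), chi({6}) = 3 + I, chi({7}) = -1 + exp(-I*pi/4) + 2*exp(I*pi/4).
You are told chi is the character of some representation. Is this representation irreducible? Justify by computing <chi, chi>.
Not irreducible (reducible): <chi, chi> = 10 > 1.

Argument: <chi, chi> = (1/|G|) sum_C |C| * |chi(C)|^2 = (1/8)[1*|6|^2 + 1*|-1 + 2*exp(-I*pi/4) + exp(I*pi/4)|^2 + 1*|3 - I|^2 + 1*|-1 + 2*exp(-3*I*pi/4) + exp(3*I*pi/4)|^2 + 1*|0|^2 + 1*|-1 + exp(-3*I*pi/4) + 2*exp(3*I*pi/4)|^2 + 1*|3 + I|^2 + 1*|-1 + exp(-I*pi/4) + 2*exp(I*pi/4)|^2]
  = (1/8)[(36) + (6 - 3*exp(I*pi/4) - 3*exp(-I*pi/4)) + (10) + (6 - 3*exp(3*I*pi/4) - 3*exp(-3*I*pi/4)) + (0) + (6 - 3*exp(3*I*pi/4) - 3*exp(-3*I*pi/4)) + (10) + (6 - 3*exp(I*pi/4) - 3*exp(-I*pi/4))] = 80/8 = 10.
(Exp terms are combined using exp(i*s)*conj(exp(i*t)) = exp(i*(s-t)), and sums of them are collapsed using the identity that for every m > 1 the m distinct m-th roots of unity sum to 0, e.g. 1 + exp(2*I*pi/3) + exp(-2*I*pi/3) = 0.)
A character is irreducible iff <chi, chi> = 1, so this representation is reducible.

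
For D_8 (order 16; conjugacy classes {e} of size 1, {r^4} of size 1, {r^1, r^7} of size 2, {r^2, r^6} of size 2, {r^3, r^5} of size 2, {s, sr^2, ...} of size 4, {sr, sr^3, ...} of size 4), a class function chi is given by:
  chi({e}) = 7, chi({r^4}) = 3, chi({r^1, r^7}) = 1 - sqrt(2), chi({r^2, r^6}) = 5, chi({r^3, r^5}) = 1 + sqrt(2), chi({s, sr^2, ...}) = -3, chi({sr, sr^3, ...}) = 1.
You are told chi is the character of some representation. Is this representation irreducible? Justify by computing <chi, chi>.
Not irreducible (reducible): <chi, chi> = 10 > 1.

Reasoning: <chi, chi> = (1/|G|) sum_C |C| * |chi(C)|^2 = (1/16)[1*|7|^2 + 1*|3|^2 + 2*|1 - sqrt(2)|^2 + 2*|5|^2 + 2*|1 + sqrt(2)|^2 + 4*|-3|^2 + 4*|1|^2]
  = (1/16)[(49) + (9) + (6 - 4*sqrt(2)) + (50) + (4*sqrt(2) + 6) + (36) + (4)] = 160/16 = 10.
A character is irreducible iff <chi, chi> = 1, so this representation is reducible.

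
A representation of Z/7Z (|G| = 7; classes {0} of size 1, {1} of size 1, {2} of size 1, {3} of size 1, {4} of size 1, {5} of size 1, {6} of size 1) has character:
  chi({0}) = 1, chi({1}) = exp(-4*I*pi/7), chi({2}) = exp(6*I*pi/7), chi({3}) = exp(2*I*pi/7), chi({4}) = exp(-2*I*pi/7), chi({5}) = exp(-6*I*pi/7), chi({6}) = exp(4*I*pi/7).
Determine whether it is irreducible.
Irreducible: <chi, chi> = 1.

Derivation: <chi, chi> = (1/|G|) sum_C |C| * |chi(C)|^2 = (1/7)[1*|1|^2 + 1*|exp(-4*I*pi/7)|^2 + 1*|exp(6*I*pi/7)|^2 + 1*|exp(2*I*pi/7)|^2 + 1*|exp(-2*I*pi/7)|^2 + 1*|exp(-6*I*pi/7)|^2 + 1*|exp(4*I*pi/7)|^2]
  = (1/7)[(1) + (1) + (1) + (1) + (1) + (1) + (1)] = 7/7 = 1.
(Exp terms are combined using exp(i*s)*conj(exp(i*t)) = exp(i*(s-t)), and sums of them are collapsed using the identity that for every m > 1 the m distinct m-th roots of unity sum to 0, e.g. 1 + exp(2*I*pi/3) + exp(-2*I*pi/3) = 0.)
A character is irreducible iff <chi, chi> = 1, so this representation is irreducible.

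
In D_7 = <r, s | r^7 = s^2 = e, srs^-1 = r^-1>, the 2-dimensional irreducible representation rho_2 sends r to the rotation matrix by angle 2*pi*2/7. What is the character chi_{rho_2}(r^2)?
chi_{rho_2}(r^2) = 2*cos(2*pi*2*2/7) = -2*cos(pi/7)

Why: rho_2(r^2) is rotation by angle 2*pi*2*2/7, whose trace is 2*cos(2*pi*2*2/7) = -2*cos(pi/7).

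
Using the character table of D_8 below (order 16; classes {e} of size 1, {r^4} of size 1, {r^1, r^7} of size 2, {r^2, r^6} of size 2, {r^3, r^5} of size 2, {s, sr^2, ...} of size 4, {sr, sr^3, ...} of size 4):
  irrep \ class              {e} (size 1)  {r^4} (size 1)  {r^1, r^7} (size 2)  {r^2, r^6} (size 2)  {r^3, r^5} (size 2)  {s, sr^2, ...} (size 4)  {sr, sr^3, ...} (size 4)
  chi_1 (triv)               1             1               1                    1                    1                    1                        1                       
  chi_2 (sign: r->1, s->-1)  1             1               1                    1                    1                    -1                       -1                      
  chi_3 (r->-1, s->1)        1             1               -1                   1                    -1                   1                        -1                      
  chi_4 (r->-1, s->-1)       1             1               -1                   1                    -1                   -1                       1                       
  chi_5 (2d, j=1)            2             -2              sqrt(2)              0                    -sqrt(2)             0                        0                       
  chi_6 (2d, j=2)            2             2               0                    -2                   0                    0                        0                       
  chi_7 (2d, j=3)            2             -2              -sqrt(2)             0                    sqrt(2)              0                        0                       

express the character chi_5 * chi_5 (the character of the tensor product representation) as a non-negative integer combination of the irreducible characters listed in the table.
chi_5 tensor chi_5 = chi_1 + chi_2 + chi_6 (all other irreducibles have multiplicity 0).

Justification: The character of a tensor product is the pointwise product (chi_5 * chi_5)(C) = chi_5(C) * chi_5(C):
  {e}: (2)*(2), {r^4}: (-2)*(-2), {r^1, r^7}: (sqrt(2))*(sqrt(2)), {r^2, r^6}: (0)*(0), {r^3, r^5}: (-sqrt(2))*(-sqrt(2)), {s, sr^2, ...}: (0)*(0), {sr, sr^3, ...}: (0)*(0)
so (chi_5 * chi_5) takes values
  {e} -> 4, {r^4} -> 4, {r^1, r^7} -> 2, {r^2, r^6} -> 0, {r^3, r^5} -> 2, {s, sr^2, ...} -> 0, {sr, sr^3, ...} -> 0.
Now take the inner product of this character with each irreducible chi from the table, <chi_5*chi_5, chi> = (1/16) sum_C |C| (chi_5*chi_5)(C) conj(chi(C)):
  <chi_5*chi_5, chi_1> = (1/16)[1*(4)*conj(1) + 1*(4)*conj(1) + 2*(2)*conj(1) + 2*(0)*conj(1) + 2*(2)*conj(1) + 4*(0)*conj(1) + 4*(0)*conj(1)]
      = (1/16)[(4) + (4) + (4) + (0) + (4) + (0) + (0)] = 16/16 = 1
  <chi_5*chi_5, chi_2> = (1/16)[1*(4)*conj(1) + 1*(4)*conj(1) + 2*(2)*conj(1) + 2*(0)*conj(1) + 2*(2)*conj(1) + 4*(0)*conj(-1) + 4*(0)*conj(-1)]
      = (1/16)[(4) + (4) + (4) + (0) + (4) + (0) + (0)] = 16/16 = 1
  <chi_5*chi_5, chi_3> = (1/16)[1*(4)*conj(1) + 1*(4)*conj(1) + 2*(2)*conj(-1) + 2*(0)*conj(1) + 2*(2)*conj(-1) + 4*(0)*conj(1) + 4*(0)*conj(-1)]
      = (1/16)[(4) + (4) + (-4) + (0) + (-4) + (0) + (0)] = 0/16 = 0
  <chi_5*chi_5, chi_4> = (1/16)[1*(4)*conj(1) + 1*(4)*conj(1) + 2*(2)*conj(-1) + 2*(0)*conj(1) + 2*(2)*conj(-1) + 4*(0)*conj(-1) + 4*(0)*conj(1)]
      = (1/16)[(4) + (4) + (-4) + (0) + (-4) + (0) + (0)] = 0/16 = 0
  <chi_5*chi_5, chi_5> = (1/16)[1*(4)*conj(2) + 1*(4)*conj(-2) + 2*(2)*conj(sqrt(2)) + 2*(0)*conj(0) + 2*(2)*conj(-sqrt(2)) + 4*(0)*conj(0) + 4*(0)*conj(0)]
      = (1/16)[(8) + (-8) + (4*sqrt(2)) + (0) + (-4*sqrt(2)) + (0) + (0)] = 0/16 = 0
  <chi_5*chi_5, chi_6> = (1/16)[1*(4)*conj(2) + 1*(4)*conj(2) + 2*(2)*conj(0) + 2*(0)*conj(-2) + 2*(2)*conj(0) + 4*(0)*conj(0) + 4*(0)*conj(0)]
      = (1/16)[(8) + (8) + (0) + (0) + (0) + (0) + (0)] = 16/16 = 1
  <chi_5*chi_5, chi_7> = (1/16)[1*(4)*conj(2) + 1*(4)*conj(-2) + 2*(2)*conj(-sqrt(2)) + 2*(0)*conj(0) + 2*(2)*conj(sqrt(2)) + 4*(0)*conj(0) + 4*(0)*conj(0)]
      = (1/16)[(8) + (-8) + (-4*sqrt(2)) + (0) + (4*sqrt(2)) + (0) + (0)] = 0/16 = 0
Hence the multiplicities are chi_1: 1, chi_2: 1, chi_6: 1. Dimension check: dim(chi_5)*dim(chi_5) = 2*2 = 4 and sum (mult * dim) = 1*1 + 1*1 + 1*2 = 4.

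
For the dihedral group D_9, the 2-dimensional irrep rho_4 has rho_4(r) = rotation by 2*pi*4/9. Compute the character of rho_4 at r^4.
chi_{rho_4}(r^4) = 2*cos(2*pi*4*4/9) = 2*cos(4*pi/9)

Derivation: rho_4(r^4) is rotation by angle 2*pi*4*4/9, whose trace is 2*cos(2*pi*4*4/9) = 2*cos(4*pi/9).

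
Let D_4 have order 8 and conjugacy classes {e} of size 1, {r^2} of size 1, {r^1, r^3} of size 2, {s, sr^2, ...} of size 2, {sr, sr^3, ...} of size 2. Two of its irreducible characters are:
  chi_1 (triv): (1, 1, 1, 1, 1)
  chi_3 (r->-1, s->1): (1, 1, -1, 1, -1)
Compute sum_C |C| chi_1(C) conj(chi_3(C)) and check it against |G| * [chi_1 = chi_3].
Sum = 0; so <chi_1, chi_3> = 0 (distinct irreducibles are orthogonal).

Derivation: Compute term by term over conjugacy classes (|C| * chi_1(C) * conj(chi_3(C))):
  1*(1)*conj(1) + 1*(1)*conj(1) + 2*(1)*conj(-1) + 2*(1)*conj(1) + 2*(1)*conj(-1)
  = (1) + (1) + (-2) + (2) + (-2)
  = 0.
Dividing by |G| = 8 gives 0/8 = 0, matching the row-orthogonality relation <chi_1, chi_3> = [chi_1 = chi_3].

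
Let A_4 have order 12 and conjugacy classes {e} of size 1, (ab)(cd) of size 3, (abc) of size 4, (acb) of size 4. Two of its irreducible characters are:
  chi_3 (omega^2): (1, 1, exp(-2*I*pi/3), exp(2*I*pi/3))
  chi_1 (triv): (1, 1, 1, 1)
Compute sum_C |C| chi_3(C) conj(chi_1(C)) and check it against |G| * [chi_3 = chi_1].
Sum = 0; so <chi_3, chi_1> = 0 (distinct irreducibles are orthogonal).

Compute term by term over conjugacy classes (|C| * chi_3(C) * conj(chi_1(C))):
  1*(1)*conj(1) + 3*(1)*conj(1) + 4*(exp(-2*I*pi/3))*conj(1) + 4*(exp(2*I*pi/3))*conj(1)
  = (1) + (3) + (4*exp(-2*I*pi/3)) + (4*exp(2*I*pi/3))
  = 0.
(Exp terms are combined using exp(i*s)*conj(exp(i*t)) = exp(i*(s-t)), and sums of them are collapsed using the identity that for every m > 1 the m distinct m-th roots of unity sum to 0, e.g. 1 + exp(2*I*pi/3) + exp(-2*I*pi/3) = 0.)
Dividing by |G| = 12 gives 0/12 = 0, matching the row-orthogonality relation <chi_3, chi_1> = [chi_3 = chi_1].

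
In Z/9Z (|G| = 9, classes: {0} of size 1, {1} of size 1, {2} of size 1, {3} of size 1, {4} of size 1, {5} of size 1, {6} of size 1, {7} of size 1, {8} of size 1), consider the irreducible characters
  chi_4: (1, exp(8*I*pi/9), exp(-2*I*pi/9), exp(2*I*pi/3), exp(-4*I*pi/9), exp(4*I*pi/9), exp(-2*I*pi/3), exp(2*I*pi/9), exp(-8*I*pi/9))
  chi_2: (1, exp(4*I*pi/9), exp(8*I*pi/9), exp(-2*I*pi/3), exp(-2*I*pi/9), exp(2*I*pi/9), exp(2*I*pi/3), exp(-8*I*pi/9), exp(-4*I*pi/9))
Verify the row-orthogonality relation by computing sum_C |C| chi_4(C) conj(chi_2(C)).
Sum = 0; so <chi_4, chi_2> = 0 (distinct irreducibles are orthogonal).

Explanation: Compute term by term over conjugacy classes (|C| * chi_4(C) * conj(chi_2(C))):
  1*(1)*conj(1) + 1*(exp(8*I*pi/9))*conj(exp(4*I*pi/9)) + 1*(exp(-2*I*pi/9))*conj(exp(8*I*pi/9)) + 1*(exp(2*I*pi/3))*conj(exp(-2*I*pi/3)) + 1*(exp(-4*I*pi/9))*conj(exp(-2*I*pi/9)) + 1*(exp(4*I*pi/9))*conj(exp(2*I*pi/9)) + 1*(exp(-2*I*pi/3))*conj(exp(2*I*pi/3)) + 1*(exp(2*I*pi/9))*conj(exp(-8*I*pi/9)) + 1*(exp(-8*I*pi/9))*conj(exp(-4*I*pi/9))
  = (1) + (exp(4*I*pi/9)) + (exp(8*I*pi/9)) + (exp(-2*I*pi/3)) + (exp(-2*I*pi/9)) + (exp(2*I*pi/9)) + (exp(2*I*pi/3)) + (exp(-8*I*pi/9)) + (exp(-4*I*pi/9))
  = 0.
(Exp terms are combined using exp(i*s)*conj(exp(i*t)) = exp(i*(s-t)), and sums of them are collapsed using the identity that for every m > 1 the m distinct m-th roots of unity sum to 0, e.g. 1 + exp(2*I*pi/3) + exp(-2*I*pi/3) = 0.)
Dividing by |G| = 9 gives 0/9 = 0, matching the row-orthogonality relation <chi_4, chi_2> = [chi_4 = chi_2].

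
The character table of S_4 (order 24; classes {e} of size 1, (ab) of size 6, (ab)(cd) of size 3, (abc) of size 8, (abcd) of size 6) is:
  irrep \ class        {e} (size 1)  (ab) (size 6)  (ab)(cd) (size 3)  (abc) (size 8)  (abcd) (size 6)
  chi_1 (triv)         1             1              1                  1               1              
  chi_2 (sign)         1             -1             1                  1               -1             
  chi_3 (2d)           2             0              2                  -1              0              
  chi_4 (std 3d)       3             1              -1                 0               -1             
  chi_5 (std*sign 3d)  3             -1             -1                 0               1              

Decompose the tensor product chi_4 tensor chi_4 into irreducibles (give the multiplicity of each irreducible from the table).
chi_4 tensor chi_4 = chi_1 + chi_3 + chi_4 + chi_5 (all other irreducibles have multiplicity 0).

Argument: The character of a tensor product is the pointwise product (chi_4 * chi_4)(C) = chi_4(C) * chi_4(C):
  {e}: (3)*(3), (ab): (1)*(1), (ab)(cd): (-1)*(-1), (abc): (0)*(0), (abcd): (-1)*(-1)
so (chi_4 * chi_4) takes values
  {e} -> 9, (ab) -> 1, (ab)(cd) -> 1, (abc) -> 0, (abcd) -> 1.
Now take the inner product of this character with each irreducible chi from the table, <chi_4*chi_4, chi> = (1/24) sum_C |C| (chi_4*chi_4)(C) conj(chi(C)):
  <chi_4*chi_4, chi_1> = (1/24)[1*(9)*conj(1) + 6*(1)*conj(1) + 3*(1)*conj(1) + 8*(0)*conj(1) + 6*(1)*conj(1)]
      = (1/24)[(9) + (6) + (3) + (0) + (6)] = 24/24 = 1
  <chi_4*chi_4, chi_2> = (1/24)[1*(9)*conj(1) + 6*(1)*conj(-1) + 3*(1)*conj(1) + 8*(0)*conj(1) + 6*(1)*conj(-1)]
      = (1/24)[(9) + (-6) + (3) + (0) + (-6)] = 0/24 = 0
  <chi_4*chi_4, chi_3> = (1/24)[1*(9)*conj(2) + 6*(1)*conj(0) + 3*(1)*conj(2) + 8*(0)*conj(-1) + 6*(1)*conj(0)]
      = (1/24)[(18) + (0) + (6) + (0) + (0)] = 24/24 = 1
  <chi_4*chi_4, chi_4> = (1/24)[1*(9)*conj(3) + 6*(1)*conj(1) + 3*(1)*conj(-1) + 8*(0)*conj(0) + 6*(1)*conj(-1)]
      = (1/24)[(27) + (6) + (-3) + (0) + (-6)] = 24/24 = 1
  <chi_4*chi_4, chi_5> = (1/24)[1*(9)*conj(3) + 6*(1)*conj(-1) + 3*(1)*conj(-1) + 8*(0)*conj(0) + 6*(1)*conj(1)]
      = (1/24)[(27) + (-6) + (-3) + (0) + (6)] = 24/24 = 1
Hence the multiplicities are chi_1: 1, chi_3: 1, chi_4: 1, chi_5: 1. Dimension check: dim(chi_4)*dim(chi_4) = 3*3 = 9 and sum (mult * dim) = 1*1 + 1*2 + 1*3 + 1*3 = 9.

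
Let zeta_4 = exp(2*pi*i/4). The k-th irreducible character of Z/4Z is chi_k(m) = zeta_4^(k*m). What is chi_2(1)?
chi_2(1) = zeta_4^2 = -1

Working: chi_2(1) = zeta_4^(2*1) = zeta_4^2. Since zeta_4^4 = 1, this equals zeta_4^2 = exp(2*pi*i*2/4) = -1.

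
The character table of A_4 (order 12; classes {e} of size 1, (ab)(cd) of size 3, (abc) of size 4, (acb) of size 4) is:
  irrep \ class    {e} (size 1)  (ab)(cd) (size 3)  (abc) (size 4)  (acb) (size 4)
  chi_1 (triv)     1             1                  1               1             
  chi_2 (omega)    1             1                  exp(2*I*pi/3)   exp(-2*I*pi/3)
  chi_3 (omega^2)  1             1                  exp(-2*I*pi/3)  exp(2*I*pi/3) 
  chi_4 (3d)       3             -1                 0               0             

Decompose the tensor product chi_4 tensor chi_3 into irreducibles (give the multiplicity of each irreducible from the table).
chi_4 tensor chi_3 = chi_4 (all other irreducibles have multiplicity 0).

Argument: The character of a tensor product is the pointwise product (chi_4 * chi_3)(C) = chi_4(C) * chi_3(C):
  {e}: (3)*(1), (ab)(cd): (-1)*(1), (abc): (0)*(exp(-2*I*pi/3)), (acb): (0)*(exp(2*I*pi/3))
so (chi_4 * chi_3) takes values
  {e} -> 3, (ab)(cd) -> -1, (abc) -> 0, (acb) -> 0.
Now take the inner product of this character with each irreducible chi from the table, <chi_4*chi_3, chi> = (1/12) sum_C |C| (chi_4*chi_3)(C) conj(chi(C)):
  <chi_4*chi_3, chi_1> = (1/12)[1*(3)*conj(1) + 3*(-1)*conj(1) + 4*(0)*conj(1) + 4*(0)*conj(1)]
      = (1/12)[(3) + (-3) + (0) + (0)] = 0/12 = 0
  <chi_4*chi_3, chi_2> = (1/12)[1*(3)*conj(1) + 3*(-1)*conj(1) + 4*(0)*conj(exp(2*I*pi/3)) + 4*(0)*conj(exp(-2*I*pi/3))]
      = (1/12)[(3) + (-3) + (0) + (0)] = 0/12 = 0
  <chi_4*chi_3, chi_3> = (1/12)[1*(3)*conj(1) + 3*(-1)*conj(1) + 4*(0)*conj(exp(-2*I*pi/3)) + 4*(0)*conj(exp(2*I*pi/3))]
      = (1/12)[(3) + (-3) + (0) + (0)] = 0/12 = 0
  <chi_4*chi_3, chi_4> = (1/12)[1*(3)*conj(3) + 3*(-1)*conj(-1) + 4*(0)*conj(0) + 4*(0)*conj(0)]
      = (1/12)[(9) + (3) + (0) + (0)] = 12/12 = 1
(Exp terms are combined using exp(i*s)*conj(exp(i*t)) = exp(i*(s-t)), and sums of them are collapsed using the identity that for every m > 1 the m distinct m-th roots of unity sum to 0, e.g. 1 + exp(2*I*pi/3) + exp(-2*I*pi/3) = 0.)
Hence the multiplicities are chi_4: 1. Dimension check: dim(chi_4)*dim(chi_3) = 3*1 = 3 and sum (mult * dim) = 1*3 = 3.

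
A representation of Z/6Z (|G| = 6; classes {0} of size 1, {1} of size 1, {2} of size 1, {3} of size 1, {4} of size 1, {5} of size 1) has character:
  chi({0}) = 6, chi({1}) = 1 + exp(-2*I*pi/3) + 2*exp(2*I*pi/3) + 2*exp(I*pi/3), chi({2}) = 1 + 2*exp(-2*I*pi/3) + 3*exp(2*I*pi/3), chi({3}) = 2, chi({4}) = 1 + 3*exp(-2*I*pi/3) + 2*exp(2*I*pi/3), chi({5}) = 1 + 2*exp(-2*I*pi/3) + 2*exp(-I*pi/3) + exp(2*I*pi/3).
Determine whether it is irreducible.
Not irreducible (reducible): <chi, chi> = 10 > 1.

<chi, chi> = (1/|G|) sum_C |C| * |chi(C)|^2 = (1/6)[1*|6|^2 + 1*|1 + exp(-2*I*pi/3) + 2*exp(2*I*pi/3) + 2*exp(I*pi/3)|^2 + 1*|1 + 2*exp(-2*I*pi/3) + 3*exp(2*I*pi/3)|^2 + 1*|2|^2 + 1*|1 + 3*exp(-2*I*pi/3) + 2*exp(2*I*pi/3)|^2 + 1*|1 + 2*exp(-2*I*pi/3) + 2*exp(-I*pi/3) + exp(2*I*pi/3)|^2]
  = (1/6)[(36) + (7) + (3) + (4) + (3) + (7)] = 60/6 = 10.
(Exp terms are combined using exp(i*s)*conj(exp(i*t)) = exp(i*(s-t)), and sums of them are collapsed using the identity that for every m > 1 the m distinct m-th roots of unity sum to 0, e.g. 1 + exp(2*I*pi/3) + exp(-2*I*pi/3) = 0.)
A character is irreducible iff <chi, chi> = 1, so this representation is reducible.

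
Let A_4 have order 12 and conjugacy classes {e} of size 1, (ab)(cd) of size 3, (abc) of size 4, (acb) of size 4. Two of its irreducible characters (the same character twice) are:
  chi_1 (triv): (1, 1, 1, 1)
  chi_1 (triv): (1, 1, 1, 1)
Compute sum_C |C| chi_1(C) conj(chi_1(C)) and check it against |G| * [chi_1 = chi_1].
Sum = 12 = |G| = 12; so <chi_1, chi_1> = 1 (norm-1 confirms irreducibility).

Reasoning: Compute term by term over conjugacy classes (|C| * chi_1(C) * conj(chi_1(C))):
  1*(1)*conj(1) + 3*(1)*conj(1) + 4*(1)*conj(1) + 4*(1)*conj(1)
  = (1) + (3) + (4) + (4)
  = 12.
(Exp terms are combined using exp(i*s)*conj(exp(i*t)) = exp(i*(s-t)), and sums of them are collapsed using the identity that for every m > 1 the m distinct m-th roots of unity sum to 0, e.g. 1 + exp(2*I*pi/3) + exp(-2*I*pi/3) = 0.)
Dividing by |G| = 12 gives 12/12 = 1, matching the row-orthogonality relation <chi_1, chi_1> = [chi_1 = chi_1].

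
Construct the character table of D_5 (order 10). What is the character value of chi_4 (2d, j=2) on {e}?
Conjugacy classes: {e} of size 1, {r^1, r^4} of size 2, {r^2, r^3} of size 2, {s, sr, ..., sr^4} of size 5.
Character table:
  irrep \ class              {e} (size 1)  {r^1, r^4} (size 2)  {r^2, r^3} (size 2)  {s, sr, ..., sr^4} (size 5)
  chi_1 (triv)               1             1                    1                    1                          
  chi_2 (sign: r->1, s->-1)  1             1                    1                    -1                         
  chi_3 (2d, j=1)            2             -1/2 + sqrt(5)/2     -sqrt(5)/2 - 1/2     0                          
  chi_4 (2d, j=2)            2             -sqrt(5)/2 - 1/2     -1/2 + sqrt(5)/2     0                          

Spot check: chi_4 (2d, j=2) on {e} = 2.

Details: D_5 has order 2*5 = 10 with 4 conjugacy classes, hence 4 irreducibles. Sum of squared dims 1 + 1 + 4 + 4 = 10 = |G|. Linear characters come from the abelianisation; the 2-dimensional irreps have character r^k -> 2*cos(2*pi*j*k/5), reflections -> 0.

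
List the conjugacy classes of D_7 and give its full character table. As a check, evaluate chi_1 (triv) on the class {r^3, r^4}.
Conjugacy classes: {e} of size 1, {r^1, r^6} of size 2, {r^2, r^5} of size 2, {r^3, r^4} of size 2, {s, sr, ..., sr^6} of size 7.
Character table:
  irrep \ class              {e} (size 1)  {r^1, r^6} (size 2)  {r^2, r^5} (size 2)  {r^3, r^4} (size 2)  {s, sr, ..., sr^6} (size 7)
  chi_1 (triv)               1             1                    1                    1                    1                          
  chi_2 (sign: r->1, s->-1)  1             1                    1                    1                    -1                         
  chi_3 (2d, j=1)            2             2*cos(2*pi/7)        -2*cos(3*pi/7)       -2*cos(pi/7)         0                          
  chi_4 (2d, j=2)            2             -2*cos(3*pi/7)       -2*cos(pi/7)         2*cos(2*pi/7)        0                          
  chi_5 (2d, j=3)            2             -2*cos(pi/7)         2*cos(2*pi/7)        -2*cos(3*pi/7)       0                          

Spot check: chi_1 (triv) on {r^3, r^4} = 1.

Solution. D_7 has order 2*7 = 14 with 5 conjugacy classes, hence 5 irreducibles. Sum of squared dims 1 + 1 + 4 + 4 + 4 = 14 = |G|. Linear characters come from the abelianisation; the 2-dimensional irreps have character r^k -> 2*cos(2*pi*j*k/7), reflections -> 0.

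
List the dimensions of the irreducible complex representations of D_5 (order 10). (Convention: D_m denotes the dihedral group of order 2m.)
Dimensions: 1, 1, 2, 2

Reasoning: There are 4 irreducibles (= number of conjugacy classes). Their dimensions d_i satisfy sum d_i^2 = |G| = 10: 1 + 1 + 4 + 4 = 10.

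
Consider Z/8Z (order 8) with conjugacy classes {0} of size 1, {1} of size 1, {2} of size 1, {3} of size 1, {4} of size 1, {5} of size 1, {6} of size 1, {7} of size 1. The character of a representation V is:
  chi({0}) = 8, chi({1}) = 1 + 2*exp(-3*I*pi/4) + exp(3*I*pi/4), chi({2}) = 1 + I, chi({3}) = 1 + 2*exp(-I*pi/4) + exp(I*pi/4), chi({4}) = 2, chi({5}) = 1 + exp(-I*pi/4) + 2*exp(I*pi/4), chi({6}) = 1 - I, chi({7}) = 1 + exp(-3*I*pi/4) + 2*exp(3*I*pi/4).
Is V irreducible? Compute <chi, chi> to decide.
Not irreducible (reducible): <chi, chi> = 12 > 1.

Why: <chi, chi> = (1/|G|) sum_C |C| * |chi(C)|^2 = (1/8)[1*|8|^2 + 1*|1 + 2*exp(-3*I*pi/4) + exp(3*I*pi/4)|^2 + 1*|1 + I|^2 + 1*|1 + 2*exp(-I*pi/4) + exp(I*pi/4)|^2 + 1*|2|^2 + 1*|1 + exp(-I*pi/4) + 2*exp(I*pi/4)|^2 + 1*|1 - I|^2 + 1*|1 + exp(-3*I*pi/4) + 2*exp(3*I*pi/4)|^2]
  = (1/8)[(64) + (6 + 3*exp(-3*I*pi/4) + 3*exp(3*I*pi/4)) + (2) + (6 + 3*exp(-I*pi/4) + 3*exp(I*pi/4)) + (4) + (6 + 3*exp(-I*pi/4) + 3*exp(I*pi/4)) + (2) + (6 + 3*exp(-3*I*pi/4) + 3*exp(3*I*pi/4))] = 96/8 = 12.
(Exp terms are combined using exp(i*s)*conj(exp(i*t)) = exp(i*(s-t)), and sums of them are collapsed using the identity that for every m > 1 the m distinct m-th roots of unity sum to 0, e.g. 1 + exp(2*I*pi/3) + exp(-2*I*pi/3) = 0.)
A character is irreducible iff <chi, chi> = 1, so this representation is reducible.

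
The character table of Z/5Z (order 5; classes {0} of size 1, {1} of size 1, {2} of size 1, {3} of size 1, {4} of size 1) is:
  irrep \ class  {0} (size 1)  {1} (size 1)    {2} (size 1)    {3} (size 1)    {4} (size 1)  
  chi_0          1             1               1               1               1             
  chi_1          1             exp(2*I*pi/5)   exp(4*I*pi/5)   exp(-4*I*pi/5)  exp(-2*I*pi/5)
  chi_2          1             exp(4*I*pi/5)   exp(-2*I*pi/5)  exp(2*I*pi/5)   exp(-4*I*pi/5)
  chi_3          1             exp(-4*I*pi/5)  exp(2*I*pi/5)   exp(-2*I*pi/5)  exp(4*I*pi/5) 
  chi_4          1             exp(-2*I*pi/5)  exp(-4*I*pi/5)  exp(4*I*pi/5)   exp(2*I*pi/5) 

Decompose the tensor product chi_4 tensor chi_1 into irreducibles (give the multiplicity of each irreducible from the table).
chi_4 tensor chi_1 = chi_0 (all other irreducibles have multiplicity 0).

Proof sketch: The character of a tensor product is the pointwise product (chi_4 * chi_1)(C) = chi_4(C) * chi_1(C):
  {0}: (1)*(1), {1}: (exp(-2*I*pi/5))*(exp(2*I*pi/5)), {2}: (exp(-4*I*pi/5))*(exp(4*I*pi/5)), {3}: (exp(4*I*pi/5))*(exp(-4*I*pi/5)), {4}: (exp(2*I*pi/5))*(exp(-2*I*pi/5))
so (chi_4 * chi_1) takes values
  {0} -> 1, {1} -> 1, {2} -> 1, {3} -> 1, {4} -> 1.
Now take the inner product of this character with each irreducible chi from the table, <chi_4*chi_1, chi> = (1/5) sum_C |C| (chi_4*chi_1)(C) conj(chi(C)):
  <chi_4*chi_1, chi_0> = (1/5)[1*(1)*conj(1) + 1*(1)*conj(1) + 1*(1)*conj(1) + 1*(1)*conj(1) + 1*(1)*conj(1)]
      = (1/5)[(1) + (1) + (1) + (1) + (1)] = 5/5 = 1
  <chi_4*chi_1, chi_1> = (1/5)[1*(1)*conj(1) + 1*(1)*conj(exp(2*I*pi/5)) + 1*(1)*conj(exp(4*I*pi/5)) + 1*(1)*conj(exp(-4*I*pi/5)) + 1*(1)*conj(exp(-2*I*pi/5))]
      = (1/5)[(1) + (exp(-2*I*pi/5)) + (exp(-4*I*pi/5)) + (exp(4*I*pi/5)) + (exp(2*I*pi/5))] = 0/5 = 0
  <chi_4*chi_1, chi_2> = (1/5)[1*(1)*conj(1) + 1*(1)*conj(exp(4*I*pi/5)) + 1*(1)*conj(exp(-2*I*pi/5)) + 1*(1)*conj(exp(2*I*pi/5)) + 1*(1)*conj(exp(-4*I*pi/5))]
      = (1/5)[(1) + (exp(-4*I*pi/5)) + (exp(2*I*pi/5)) + (exp(-2*I*pi/5)) + (exp(4*I*pi/5))] = 0/5 = 0
  <chi_4*chi_1, chi_3> = (1/5)[1*(1)*conj(1) + 1*(1)*conj(exp(-4*I*pi/5)) + 1*(1)*conj(exp(2*I*pi/5)) + 1*(1)*conj(exp(-2*I*pi/5)) + 1*(1)*conj(exp(4*I*pi/5))]
      = (1/5)[(1) + (exp(4*I*pi/5)) + (exp(-2*I*pi/5)) + (exp(2*I*pi/5)) + (exp(-4*I*pi/5))] = 0/5 = 0
  <chi_4*chi_1, chi_4> = (1/5)[1*(1)*conj(1) + 1*(1)*conj(exp(-2*I*pi/5)) + 1*(1)*conj(exp(-4*I*pi/5)) + 1*(1)*conj(exp(4*I*pi/5)) + 1*(1)*conj(exp(2*I*pi/5))]
      = (1/5)[(1) + (exp(2*I*pi/5)) + (exp(4*I*pi/5)) + (exp(-4*I*pi/5)) + (exp(-2*I*pi/5))] = 0/5 = 0
(Exp terms are combined using exp(i*s)*conj(exp(i*t)) = exp(i*(s-t)), and sums of them are collapsed using the identity that for every m > 1 the m distinct m-th roots of unity sum to 0, e.g. 1 + exp(2*I*pi/3) + exp(-2*I*pi/3) = 0.)
Hence the multiplicities are chi_0: 1. Dimension check: dim(chi_4)*dim(chi_1) = 1*1 = 1 and sum (mult * dim) = 1*1 = 1.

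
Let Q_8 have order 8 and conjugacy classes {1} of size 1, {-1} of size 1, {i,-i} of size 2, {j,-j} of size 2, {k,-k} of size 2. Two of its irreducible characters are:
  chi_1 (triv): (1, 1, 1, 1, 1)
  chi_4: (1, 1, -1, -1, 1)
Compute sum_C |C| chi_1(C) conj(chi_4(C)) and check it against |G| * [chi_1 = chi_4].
Sum = 0; so <chi_1, chi_4> = 0 (distinct irreducibles are orthogonal).

Reasoning: Compute term by term over conjugacy classes (|C| * chi_1(C) * conj(chi_4(C))):
  1*(1)*conj(1) + 1*(1)*conj(1) + 2*(1)*conj(-1) + 2*(1)*conj(-1) + 2*(1)*conj(1)
  = (1) + (1) + (-2) + (-2) + (2)
  = 0.
Dividing by |G| = 8 gives 0/8 = 0, matching the row-orthogonality relation <chi_1, chi_4> = [chi_1 = chi_4].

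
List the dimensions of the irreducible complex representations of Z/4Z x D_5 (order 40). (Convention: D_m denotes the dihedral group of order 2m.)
Dimensions: 1, 1, 1, 1, 1, 1, 1, 1, 2, 2, 2, 2, 2, 2, 2, 2

There are 16 irreducibles (= number of conjugacy classes). Their dimensions d_i satisfy sum d_i^2 = |G| = 40: 1 + 1 + 1 + 1 + 1 + 1 + 1 + 1 + 4 + 4 + 4 + 4 + 4 + 4 + 4 + 4 = 40. (For the product with Z/4Z: each of the 4 1-dim characters of Z/4Z tensors with each irrep of D_5, giving 4 copies of each D_5-dimension.)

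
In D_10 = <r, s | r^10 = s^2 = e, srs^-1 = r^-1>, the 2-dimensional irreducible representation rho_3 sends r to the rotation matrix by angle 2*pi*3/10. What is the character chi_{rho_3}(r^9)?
chi_{rho_3}(r^9) = 2*cos(2*pi*3*9/10) = 1/2 - sqrt(5)/2

Argument: rho_3(r^9) is rotation by angle 2*pi*3*9/10, whose trace is 2*cos(2*pi*3*9/10) = 1/2 - sqrt(5)/2.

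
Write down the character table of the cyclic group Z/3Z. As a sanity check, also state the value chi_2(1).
Character table of Z/3Z (irreps indexed chi_0,...,chi_2 with chi_k(m) = zeta_3^(k*m), zeta_3 = exp(2*pi*i/3)):
  irrep \ class  {0} (size 1)  {1} (size 1)    {2} (size 1)  
  chi_0          1             1               1             
  chi_1          1             exp(2*I*pi/3)   exp(-2*I*pi/3)
  chi_2          1             exp(-2*I*pi/3)  exp(2*I*pi/3) 

Spot check: chi_2(1) = zeta_3^(2*1) = zeta_3^2 = exp(-2*I*pi/3).

Derivation: Z/3Z is abelian, so all 3 irreducible complex representations are 1-dimensional. They are given by chi_k(m) = zeta_3^(k*m) for k = 0,...,2. Row orthogonality: sum_m chi_k(m) conj(chi_l(m)) = 3 * [k = l].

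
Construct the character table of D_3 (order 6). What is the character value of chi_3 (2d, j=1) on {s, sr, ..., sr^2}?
Conjugacy classes: {e} of size 1, {r^1, r^2} of size 2, {s, sr, ..., sr^2} of size 3.
Character table:
  irrep \ class              {e} (size 1)  {r^1, r^2} (size 2)  {s, sr, ..., sr^2} (size 3)
  chi_1 (triv)               1             1                    1                          
  chi_2 (sign: r->1, s->-1)  1             1                    -1                         
  chi_3 (2d, j=1)            2             -1                   0                          

Spot check: chi_3 (2d, j=1) on {s, sr, ..., sr^2} = 0.

Argument: D_3 has order 2*3 = 6 with 3 conjugacy classes, hence 3 irreducibles. Sum of squared dims 1 + 1 + 4 = 6 = |G|. Linear characters come from the abelianisation; the 2-dimensional irreps have character r^k -> 2*cos(2*pi*j*k/3), reflections -> 0.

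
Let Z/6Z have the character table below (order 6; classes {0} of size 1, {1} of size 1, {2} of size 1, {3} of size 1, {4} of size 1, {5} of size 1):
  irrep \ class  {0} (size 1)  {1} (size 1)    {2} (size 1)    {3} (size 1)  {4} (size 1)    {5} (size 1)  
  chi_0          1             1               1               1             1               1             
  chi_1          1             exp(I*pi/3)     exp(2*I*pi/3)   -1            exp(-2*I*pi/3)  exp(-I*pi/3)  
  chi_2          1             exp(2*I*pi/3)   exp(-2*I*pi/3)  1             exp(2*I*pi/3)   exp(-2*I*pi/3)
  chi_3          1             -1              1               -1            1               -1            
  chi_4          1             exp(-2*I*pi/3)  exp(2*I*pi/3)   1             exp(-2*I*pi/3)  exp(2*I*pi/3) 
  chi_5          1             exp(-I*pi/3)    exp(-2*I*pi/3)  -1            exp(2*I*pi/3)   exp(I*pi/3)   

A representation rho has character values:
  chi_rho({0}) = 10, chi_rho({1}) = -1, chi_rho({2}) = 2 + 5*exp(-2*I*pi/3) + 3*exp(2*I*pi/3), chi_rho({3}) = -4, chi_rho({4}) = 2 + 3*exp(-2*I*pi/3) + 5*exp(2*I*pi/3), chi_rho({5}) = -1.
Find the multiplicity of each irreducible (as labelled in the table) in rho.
Multiplicities: chi_0: 0, chi_1: 2, chi_2: 2, chi_3: 2, chi_4: 1, chi_5: 3.

Proof sketch: Use <chi_rho, chi> = (1/|G|) sum_C |C| * chi_rho(C) * conj(chi(C)) with |G| = 6 for each irreducible chi in the table:
  <chi_rho, chi_0> = (1/6)[1*(10)*conj(1) + 1*(-1)*conj(1) + 1*(2 + 5*exp(-2*I*pi/3) + 3*exp(2*I*pi/3))*conj(1) + 1*(-4)*conj(1) + 1*(2 + 3*exp(-2*I*pi/3) + 5*exp(2*I*pi/3))*conj(1) + 1*(-1)*conj(1)]
      = (1/6)[(10) + (-1) + (2 + 5*exp(-2*I*pi/3) + 3*exp(2*I*pi/3)) + (-4) + (2 + 3*exp(-2*I*pi/3) + 5*exp(2*I*pi/3)) + (-1)] = 0/6 = 0
  <chi_rho, chi_1> = (1/6)[1*(10)*conj(1) + 1*(-1)*conj(exp(I*pi/3)) + 1*(2 + 5*exp(-2*I*pi/3) + 3*exp(2*I*pi/3))*conj(exp(2*I*pi/3)) + 1*(-4)*conj(-1) + 1*(2 + 3*exp(-2*I*pi/3) + 5*exp(2*I*pi/3))*conj(exp(-2*I*pi/3)) + 1*(-1)*conj(exp(-I*pi/3))]
      = (1/6)[(10) + (1 + 3*exp(-2*I*pi/3) - 2*exp(-I*pi/3) + 2*exp(I*pi/3)) + (3 + 2*exp(-2*I*pi/3) + 5*exp(2*I*pi/3)) + (4) + (3 + 5*exp(-2*I*pi/3) + 2*exp(2*I*pi/3)) + (1 - 2*exp(I*pi/3) + 2*exp(-I*pi/3) + 3*exp(2*I*pi/3))] = 12/6 = 2
  <chi_rho, chi_2> = (1/6)[1*(10)*conj(1) + 1*(-1)*conj(exp(2*I*pi/3)) + 1*(2 + 5*exp(-2*I*pi/3) + 3*exp(2*I*pi/3))*conj(exp(-2*I*pi/3)) + 1*(-4)*conj(1) + 1*(2 + 3*exp(-2*I*pi/3) + 5*exp(2*I*pi/3))*conj(exp(2*I*pi/3)) + 1*(-1)*conj(exp(-2*I*pi/3))]
      = (1/6)[(10) + (-1 + 2*exp(-I*pi/3) + exp(2*I*pi/3) - 2*exp(-2*I*pi/3)) + (5 + 3*exp(-2*I*pi/3) + 2*exp(2*I*pi/3)) + (-4) + (5 + 2*exp(-2*I*pi/3) + 3*exp(2*I*pi/3)) + (-1 - 2*exp(2*I*pi/3) + exp(-2*I*pi/3) + 2*exp(I*pi/3))] = 12/6 = 2
  <chi_rho, chi_3> = (1/6)[1*(10)*conj(1) + 1*(-1)*conj(-1) + 1*(2 + 5*exp(-2*I*pi/3) + 3*exp(2*I*pi/3))*conj(1) + 1*(-4)*conj(-1) + 1*(2 + 3*exp(-2*I*pi/3) + 5*exp(2*I*pi/3))*conj(1) + 1*(-1)*conj(-1)]
      = (1/6)[(10) + (1) + (2 + 5*exp(-2*I*pi/3) + 3*exp(2*I*pi/3)) + (4) + (2 + 3*exp(-2*I*pi/3) + 5*exp(2*I*pi/3)) + (1)] = 12/6 = 2
  <chi_rho, chi_4> = (1/6)[1*(10)*conj(1) + 1*(-1)*conj(exp(-2*I*pi/3)) + 1*(2 + 5*exp(-2*I*pi/3) + 3*exp(2*I*pi/3))*conj(exp(2*I*pi/3)) + 1*(-4)*conj(1) + 1*(2 + 3*exp(-2*I*pi/3) + 5*exp(2*I*pi/3))*conj(exp(-2*I*pi/3)) + 1*(-1)*conj(exp(2*I*pi/3))]
      = (1/6)[(10) + (-1 + 2*exp(-2*I*pi/3) - 2*exp(2*I*pi/3) + 3*exp(I*pi/3)) + (3 + 2*exp(-2*I*pi/3) + 5*exp(2*I*pi/3)) + (-4) + (3 + 5*exp(-2*I*pi/3) + 2*exp(2*I*pi/3)) + (-1 + 3*exp(-I*pi/3) + 2*exp(2*I*pi/3) - 2*exp(-2*I*pi/3))] = 6/6 = 1
  <chi_rho, chi_5> = (1/6)[1*(10)*conj(1) + 1*(-1)*conj(exp(-I*pi/3)) + 1*(2 + 5*exp(-2*I*pi/3) + 3*exp(2*I*pi/3))*conj(exp(-2*I*pi/3)) + 1*(-4)*conj(-1) + 1*(2 + 3*exp(-2*I*pi/3) + 5*exp(2*I*pi/3))*conj(exp(2*I*pi/3)) + 1*(-1)*conj(exp(I*pi/3))]
      = (1/6)[(10) + (1 - 2*exp(I*pi/3) + exp(-I*pi/3) + 2*exp(2*I*pi/3)) + (5 + 3*exp(-2*I*pi/3) + 2*exp(2*I*pi/3)) + (4) + (5 + 2*exp(-2*I*pi/3) + 3*exp(2*I*pi/3)) + (1 + 2*exp(-2*I*pi/3) + exp(I*pi/3) - 2*exp(-I*pi/3))] = 18/6 = 3
(Exp terms are combined using exp(i*s)*conj(exp(i*t)) = exp(i*(s-t)), and sums of them are collapsed using the identity that for every m > 1 the m distinct m-th roots of unity sum to 0, e.g. 1 + exp(2*I*pi/3) + exp(-2*I*pi/3) = 0.)
Dimension check: dim(rho) = sum (mult * dim) = 0*1 + 2*1 + 2*1 + 2*1 + 1*1 + 3*1 = 10 = chi_rho(e) = 10.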